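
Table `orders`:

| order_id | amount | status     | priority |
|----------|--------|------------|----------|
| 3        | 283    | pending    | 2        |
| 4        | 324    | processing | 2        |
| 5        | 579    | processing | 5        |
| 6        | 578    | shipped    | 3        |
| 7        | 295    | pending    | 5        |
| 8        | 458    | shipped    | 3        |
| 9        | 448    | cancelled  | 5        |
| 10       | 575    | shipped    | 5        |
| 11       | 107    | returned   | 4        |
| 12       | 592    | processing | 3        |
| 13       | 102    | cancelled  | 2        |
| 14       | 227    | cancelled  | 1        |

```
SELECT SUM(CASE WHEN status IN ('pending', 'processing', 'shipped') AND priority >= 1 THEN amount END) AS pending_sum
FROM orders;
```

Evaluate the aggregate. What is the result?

3684

order_id=3: ✓ → 283
order_id=4: ✓ → 324
order_id=5: ✓ → 579
order_id=6: ✓ → 578
order_id=7: ✓ → 295
order_id=8: ✓ → 458
order_id=9: ✗
order_id=10: ✓ → 575
order_id=11: ✗
order_id=12: ✓ → 592
order_id=13: ✗
order_id=14: ✗
pending_sum = 283 + 324 + 579 + 578 + 295 + 458 + 575 + 592 = 3684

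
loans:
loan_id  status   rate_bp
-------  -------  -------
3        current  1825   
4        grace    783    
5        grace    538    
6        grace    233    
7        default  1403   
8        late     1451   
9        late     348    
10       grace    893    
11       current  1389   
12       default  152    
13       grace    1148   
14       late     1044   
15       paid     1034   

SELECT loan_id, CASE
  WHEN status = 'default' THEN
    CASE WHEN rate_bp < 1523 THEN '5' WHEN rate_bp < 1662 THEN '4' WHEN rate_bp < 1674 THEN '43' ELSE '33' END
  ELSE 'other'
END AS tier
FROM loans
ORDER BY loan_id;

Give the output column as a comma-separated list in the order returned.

loan_id=3: status='current' → outer ELSE → other
loan_id=4: status='grace' → outer ELSE → other
loan_id=5: status='grace' → outer ELSE → other
loan_id=6: status='grace' → outer ELSE → other
loan_id=7: status='default' → inner[rate_bp < 1523] → 5
loan_id=8: status='late' → outer ELSE → other
loan_id=9: status='late' → outer ELSE → other
loan_id=10: status='grace' → outer ELSE → other
loan_id=11: status='current' → outer ELSE → other
loan_id=12: status='default' → inner[rate_bp < 1523] → 5
loan_id=13: status='grace' → outer ELSE → other
loan_id=14: status='late' → outer ELSE → other
loan_id=15: status='paid' → outer ELSE → other

other, other, other, other, 5, other, other, other, other, 5, other, other, other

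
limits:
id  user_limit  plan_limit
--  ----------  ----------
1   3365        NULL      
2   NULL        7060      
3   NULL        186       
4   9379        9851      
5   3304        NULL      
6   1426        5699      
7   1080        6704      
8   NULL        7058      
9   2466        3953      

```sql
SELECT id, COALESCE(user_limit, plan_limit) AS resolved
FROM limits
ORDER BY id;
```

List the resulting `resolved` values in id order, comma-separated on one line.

3365, 7060, 186, 9379, 3304, 1426, 1080, 7058, 2466

id=1: user_limit=3365 → 3365
id=2: user_limit=NULL, plan_limit=7060 → 7060
id=3: user_limit=NULL, plan_limit=186 → 186
id=4: user_limit=9379 → 9379
id=5: user_limit=3304 → 3304
id=6: user_limit=1426 → 1426
id=7: user_limit=1080 → 1080
id=8: user_limit=NULL, plan_limit=7058 → 7058
id=9: user_limit=2466 → 2466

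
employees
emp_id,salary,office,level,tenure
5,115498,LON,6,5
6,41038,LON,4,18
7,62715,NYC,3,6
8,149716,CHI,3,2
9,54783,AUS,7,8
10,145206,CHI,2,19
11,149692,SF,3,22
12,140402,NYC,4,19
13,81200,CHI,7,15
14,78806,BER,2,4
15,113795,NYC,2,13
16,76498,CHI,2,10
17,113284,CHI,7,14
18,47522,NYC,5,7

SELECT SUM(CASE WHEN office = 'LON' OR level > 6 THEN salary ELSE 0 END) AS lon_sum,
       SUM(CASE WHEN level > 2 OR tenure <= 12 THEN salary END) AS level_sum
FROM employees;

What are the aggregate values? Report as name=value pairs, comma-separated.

lon_sum=405803, level_sum=1111154

[lon_sum: office = 'LON' OR level > 6]
emp_id=5: ✓ → 115498
emp_id=6: ✓ → 41038
emp_id=7: ✗
emp_id=8: ✗
emp_id=9: ✓ → 54783
emp_id=10: ✗
emp_id=11: ✗
emp_id=12: ✗
emp_id=13: ✓ → 81200
emp_id=14: ✗
emp_id=15: ✗
emp_id=16: ✗
emp_id=17: ✓ → 113284
emp_id=18: ✗
lon_sum = 115498 + 41038 + 54783 + 81200 + 113284 = 405803
—
[level_sum: level > 2 OR tenure <= 12]
emp_id=5: ✓ → 115498
emp_id=6: ✓ → 41038
emp_id=7: ✓ → 62715
emp_id=8: ✓ → 149716
emp_id=9: ✓ → 54783
emp_id=10: ✗
emp_id=11: ✓ → 149692
emp_id=12: ✓ → 140402
emp_id=13: ✓ → 81200
emp_id=14: ✓ → 78806
emp_id=15: ✗
emp_id=16: ✓ → 76498
emp_id=17: ✓ → 113284
emp_id=18: ✓ → 47522
level_sum = 115498 + 41038 + 62715 + 149716 + 54783 + 149692 + 140402 + 81200 + 78806 + 76498 + 113284 + 47522 = 1111154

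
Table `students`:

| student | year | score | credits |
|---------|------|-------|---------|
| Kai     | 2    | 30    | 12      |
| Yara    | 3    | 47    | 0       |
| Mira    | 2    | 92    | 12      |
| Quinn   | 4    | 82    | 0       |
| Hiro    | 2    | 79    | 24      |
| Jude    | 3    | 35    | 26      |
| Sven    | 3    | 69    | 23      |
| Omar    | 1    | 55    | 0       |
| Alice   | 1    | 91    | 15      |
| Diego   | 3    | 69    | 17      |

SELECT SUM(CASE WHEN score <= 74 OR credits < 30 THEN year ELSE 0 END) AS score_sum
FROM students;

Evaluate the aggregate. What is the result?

student=Kai: ✓ → 2
student=Yara: ✓ → 3
student=Mira: ✓ → 2
student=Quinn: ✓ → 4
student=Hiro: ✓ → 2
student=Jude: ✓ → 3
student=Sven: ✓ → 3
student=Omar: ✓ → 1
student=Alice: ✓ → 1
student=Diego: ✓ → 3
score_sum = 2 + 3 + 2 + 4 + 2 + 3 + 3 + 1 + 1 + 3 = 24

24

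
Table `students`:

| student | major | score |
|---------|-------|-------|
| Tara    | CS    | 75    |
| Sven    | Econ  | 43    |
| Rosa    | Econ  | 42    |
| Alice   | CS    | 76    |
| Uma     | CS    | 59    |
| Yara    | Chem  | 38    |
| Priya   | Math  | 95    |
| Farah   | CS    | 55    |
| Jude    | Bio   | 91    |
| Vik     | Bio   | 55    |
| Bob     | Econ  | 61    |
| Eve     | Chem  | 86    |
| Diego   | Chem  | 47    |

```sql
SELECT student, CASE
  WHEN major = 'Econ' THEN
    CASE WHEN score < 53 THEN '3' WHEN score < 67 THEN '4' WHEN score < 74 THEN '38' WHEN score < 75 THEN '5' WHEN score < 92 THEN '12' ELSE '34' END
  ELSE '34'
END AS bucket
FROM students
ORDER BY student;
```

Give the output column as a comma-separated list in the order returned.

34, 4, 34, 34, 34, 34, 34, 3, 3, 34, 34, 34, 34

student=Alice: major='CS' → outer ELSE → 34
student=Bob: major='Econ' → inner[score < 67] → 4
student=Diego: major='Chem' → outer ELSE → 34
student=Eve: major='Chem' → outer ELSE → 34
student=Farah: major='CS' → outer ELSE → 34
student=Jude: major='Bio' → outer ELSE → 34
student=Priya: major='Math' → outer ELSE → 34
student=Rosa: major='Econ' → inner[score < 53] → 3
student=Sven: major='Econ' → inner[score < 53] → 3
student=Tara: major='CS' → outer ELSE → 34
student=Uma: major='CS' → outer ELSE → 34
student=Vik: major='Bio' → outer ELSE → 34
student=Yara: major='Chem' → outer ELSE → 34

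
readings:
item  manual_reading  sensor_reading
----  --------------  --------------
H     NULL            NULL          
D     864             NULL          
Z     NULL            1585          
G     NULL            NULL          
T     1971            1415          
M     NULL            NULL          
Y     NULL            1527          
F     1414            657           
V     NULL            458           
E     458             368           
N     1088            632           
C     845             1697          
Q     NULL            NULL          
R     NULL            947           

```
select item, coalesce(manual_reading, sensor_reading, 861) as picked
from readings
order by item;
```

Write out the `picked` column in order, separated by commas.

item=C: manual_reading=845 → 845
item=D: manual_reading=864 → 864
item=E: manual_reading=458 → 458
item=F: manual_reading=1414 → 1414
item=G: manual_reading=NULL, sensor_reading=NULL, → literal 861 → 861
item=H: manual_reading=NULL, sensor_reading=NULL, → literal 861 → 861
item=M: manual_reading=NULL, sensor_reading=NULL, → literal 861 → 861
item=N: manual_reading=1088 → 1088
item=Q: manual_reading=NULL, sensor_reading=NULL, → literal 861 → 861
item=R: manual_reading=NULL, sensor_reading=947 → 947
item=T: manual_reading=1971 → 1971
item=V: manual_reading=NULL, sensor_reading=458 → 458
item=Y: manual_reading=NULL, sensor_reading=1527 → 1527
item=Z: manual_reading=NULL, sensor_reading=1585 → 1585

845, 864, 458, 1414, 861, 861, 861, 1088, 861, 947, 1971, 458, 1527, 1585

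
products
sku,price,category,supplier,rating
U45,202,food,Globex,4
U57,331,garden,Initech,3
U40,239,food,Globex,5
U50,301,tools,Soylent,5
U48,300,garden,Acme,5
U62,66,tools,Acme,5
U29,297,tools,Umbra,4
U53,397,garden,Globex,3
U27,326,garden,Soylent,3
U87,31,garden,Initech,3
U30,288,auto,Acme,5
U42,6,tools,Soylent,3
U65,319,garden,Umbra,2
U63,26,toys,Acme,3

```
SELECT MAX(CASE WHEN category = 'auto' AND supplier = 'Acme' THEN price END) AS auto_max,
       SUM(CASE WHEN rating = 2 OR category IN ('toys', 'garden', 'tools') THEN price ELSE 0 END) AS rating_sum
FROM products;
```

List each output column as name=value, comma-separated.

[auto_max: category = 'auto' AND supplier = 'Acme']
sku=U45: ✗
sku=U57: ✗
sku=U40: ✗
sku=U50: ✗
sku=U48: ✗
sku=U62: ✗
sku=U29: ✗
sku=U53: ✗
sku=U27: ✗
sku=U87: ✗
sku=U30: ✓ → 288
sku=U42: ✗
sku=U65: ✗
sku=U63: ✗
auto_max = MAX(288) = 288
—
[rating_sum: rating = 2 OR category IN ('toys', 'garden', 'tools')]
sku=U45: ✗
sku=U57: ✓ → 331
sku=U40: ✗
sku=U50: ✓ → 301
sku=U48: ✓ → 300
sku=U62: ✓ → 66
sku=U29: ✓ → 297
sku=U53: ✓ → 397
sku=U27: ✓ → 326
sku=U87: ✓ → 31
sku=U30: ✗
sku=U42: ✓ → 6
sku=U65: ✓ → 319
sku=U63: ✓ → 26
rating_sum = 331 + 301 + 300 + 66 + 297 + 397 + 326 + 31 + 6 + 319 + 26 = 2400

auto_max=288, rating_sum=2400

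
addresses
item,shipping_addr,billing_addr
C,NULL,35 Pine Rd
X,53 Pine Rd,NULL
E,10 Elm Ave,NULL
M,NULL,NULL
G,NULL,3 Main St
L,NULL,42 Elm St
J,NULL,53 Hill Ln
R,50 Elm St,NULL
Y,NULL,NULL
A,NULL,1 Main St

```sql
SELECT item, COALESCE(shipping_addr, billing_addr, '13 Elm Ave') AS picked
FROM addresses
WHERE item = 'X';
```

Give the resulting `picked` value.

item = X: shipping_addr=53 Pine Rd, billing_addr=NULL.
shipping_addr=53 Pine Rd → 53 Pine Rd

53 Pine Rd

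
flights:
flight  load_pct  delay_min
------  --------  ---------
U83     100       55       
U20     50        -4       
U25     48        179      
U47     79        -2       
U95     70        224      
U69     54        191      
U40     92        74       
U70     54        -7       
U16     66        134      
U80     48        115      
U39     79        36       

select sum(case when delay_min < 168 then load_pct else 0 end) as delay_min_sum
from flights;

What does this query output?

568

flight=U83: ✓ → 100
flight=U20: ✓ → 50
flight=U25: ✗
flight=U47: ✓ → 79
flight=U95: ✗
flight=U69: ✗
flight=U40: ✓ → 92
flight=U70: ✓ → 54
flight=U16: ✓ → 66
flight=U80: ✓ → 48
flight=U39: ✓ → 79
delay_min_sum = 100 + 50 + 79 + 92 + 54 + 66 + 48 + 79 = 568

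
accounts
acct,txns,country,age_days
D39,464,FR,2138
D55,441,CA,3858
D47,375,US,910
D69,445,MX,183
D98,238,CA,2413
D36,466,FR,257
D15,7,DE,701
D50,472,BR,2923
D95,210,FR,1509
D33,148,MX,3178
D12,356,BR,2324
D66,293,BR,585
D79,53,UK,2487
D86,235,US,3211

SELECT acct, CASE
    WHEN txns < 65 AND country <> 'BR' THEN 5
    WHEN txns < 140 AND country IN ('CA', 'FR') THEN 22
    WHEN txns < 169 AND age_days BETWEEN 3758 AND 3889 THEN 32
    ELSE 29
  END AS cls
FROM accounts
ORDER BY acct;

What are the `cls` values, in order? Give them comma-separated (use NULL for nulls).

acct=D12: ELSE → 29
acct=D15: txns < 65 AND country <> 'BR' → 5
acct=D33: ELSE → 29
acct=D36: ELSE → 29
acct=D39: ELSE → 29
acct=D47: ELSE → 29
acct=D50: ELSE → 29
acct=D55: ELSE → 29
acct=D66: ELSE → 29
acct=D69: ELSE → 29
acct=D79: txns < 65 AND country <> 'BR' → 5
acct=D86: ELSE → 29
acct=D95: ELSE → 29
acct=D98: ELSE → 29

29, 5, 29, 29, 29, 29, 29, 29, 29, 29, 5, 29, 29, 29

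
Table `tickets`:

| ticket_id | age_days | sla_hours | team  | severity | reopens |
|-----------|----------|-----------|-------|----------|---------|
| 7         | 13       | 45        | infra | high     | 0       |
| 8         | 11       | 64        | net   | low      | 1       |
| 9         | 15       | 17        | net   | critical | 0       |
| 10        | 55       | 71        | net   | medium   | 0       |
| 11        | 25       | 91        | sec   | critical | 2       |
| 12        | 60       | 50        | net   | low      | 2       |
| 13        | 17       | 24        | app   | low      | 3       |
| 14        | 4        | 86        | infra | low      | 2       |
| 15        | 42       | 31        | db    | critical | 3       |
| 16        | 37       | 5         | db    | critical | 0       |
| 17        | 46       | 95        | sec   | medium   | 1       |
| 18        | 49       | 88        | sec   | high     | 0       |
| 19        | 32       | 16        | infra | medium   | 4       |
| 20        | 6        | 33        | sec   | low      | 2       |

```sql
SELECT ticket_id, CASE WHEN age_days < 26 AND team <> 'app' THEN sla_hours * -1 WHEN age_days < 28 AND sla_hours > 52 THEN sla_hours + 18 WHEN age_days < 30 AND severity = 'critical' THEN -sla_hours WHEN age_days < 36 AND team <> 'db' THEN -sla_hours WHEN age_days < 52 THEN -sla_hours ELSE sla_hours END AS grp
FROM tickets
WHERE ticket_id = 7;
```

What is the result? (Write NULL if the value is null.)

ticket_id = 7: age_days=13, sla_hours=45, team=infra, severity=high, reopens=0.
age_days < 26 AND team <> 'app' → true → -45

-45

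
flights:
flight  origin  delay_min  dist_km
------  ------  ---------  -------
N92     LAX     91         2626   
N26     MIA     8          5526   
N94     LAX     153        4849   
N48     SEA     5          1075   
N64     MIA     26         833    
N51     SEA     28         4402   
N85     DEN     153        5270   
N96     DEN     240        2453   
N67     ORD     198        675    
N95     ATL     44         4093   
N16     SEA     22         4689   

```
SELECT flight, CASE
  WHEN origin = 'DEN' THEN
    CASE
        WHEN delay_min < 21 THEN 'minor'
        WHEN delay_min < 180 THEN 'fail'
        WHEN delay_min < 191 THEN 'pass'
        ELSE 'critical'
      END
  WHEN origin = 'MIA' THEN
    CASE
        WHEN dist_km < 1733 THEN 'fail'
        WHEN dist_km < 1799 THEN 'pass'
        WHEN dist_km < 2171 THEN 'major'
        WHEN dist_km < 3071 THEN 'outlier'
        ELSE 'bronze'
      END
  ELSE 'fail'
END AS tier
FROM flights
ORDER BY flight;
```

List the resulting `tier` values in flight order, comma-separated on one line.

flight=N16: origin='SEA' → outer ELSE → fail
flight=N26: origin='MIA' → inner[ELSE] → bronze
flight=N48: origin='SEA' → outer ELSE → fail
flight=N51: origin='SEA' → outer ELSE → fail
flight=N64: origin='MIA' → inner[dist_km < 1733] → fail
flight=N67: origin='ORD' → outer ELSE → fail
flight=N85: origin='DEN' → inner[delay_min < 180] → fail
flight=N92: origin='LAX' → outer ELSE → fail
flight=N94: origin='LAX' → outer ELSE → fail
flight=N95: origin='ATL' → outer ELSE → fail
flight=N96: origin='DEN' → inner[ELSE] → critical

fail, bronze, fail, fail, fail, fail, fail, fail, fail, fail, critical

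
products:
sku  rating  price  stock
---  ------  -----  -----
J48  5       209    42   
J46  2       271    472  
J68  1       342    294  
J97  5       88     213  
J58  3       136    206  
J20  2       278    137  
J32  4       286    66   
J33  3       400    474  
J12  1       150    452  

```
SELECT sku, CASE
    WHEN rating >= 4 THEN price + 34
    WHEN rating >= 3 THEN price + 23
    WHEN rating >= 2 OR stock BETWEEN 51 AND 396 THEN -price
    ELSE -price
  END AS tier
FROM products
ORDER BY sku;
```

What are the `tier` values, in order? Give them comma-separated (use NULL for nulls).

sku=J12: ELSE → -150
sku=J20: rating >= 2 OR stock BETWEEN 51 AND 396 → -278
sku=J32: rating >= 4 → 320
sku=J33: rating >= 3 → 423
sku=J46: rating >= 2 OR stock BETWEEN 51 AND 396 → -271
sku=J48: rating >= 4 → 243
sku=J58: rating >= 3 → 159
sku=J68: rating >= 2 OR stock BETWEEN 51 AND 396 → -342
sku=J97: rating >= 4 → 122

-150, -278, 320, 423, -271, 243, 159, -342, 122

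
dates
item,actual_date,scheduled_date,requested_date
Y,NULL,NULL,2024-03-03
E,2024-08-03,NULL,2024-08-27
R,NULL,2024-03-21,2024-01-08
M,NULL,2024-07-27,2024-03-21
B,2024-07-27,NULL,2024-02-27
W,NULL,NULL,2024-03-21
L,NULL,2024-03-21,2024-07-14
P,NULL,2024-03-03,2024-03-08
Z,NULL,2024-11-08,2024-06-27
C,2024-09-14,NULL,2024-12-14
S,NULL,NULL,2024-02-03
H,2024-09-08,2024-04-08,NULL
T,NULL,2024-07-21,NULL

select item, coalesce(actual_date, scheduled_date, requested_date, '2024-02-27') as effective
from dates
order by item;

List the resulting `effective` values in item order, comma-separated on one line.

2024-07-27, 2024-09-14, 2024-08-03, 2024-09-08, 2024-03-21, 2024-07-27, 2024-03-03, 2024-03-21, 2024-02-03, 2024-07-21, 2024-03-21, 2024-03-03, 2024-11-08

item=B: actual_date=2024-07-27 → 2024-07-27
item=C: actual_date=2024-09-14 → 2024-09-14
item=E: actual_date=2024-08-03 → 2024-08-03
item=H: actual_date=2024-09-08 → 2024-09-08
item=L: actual_date=NULL, scheduled_date=2024-03-21 → 2024-03-21
item=M: actual_date=NULL, scheduled_date=2024-07-27 → 2024-07-27
item=P: actual_date=NULL, scheduled_date=2024-03-03 → 2024-03-03
item=R: actual_date=NULL, scheduled_date=2024-03-21 → 2024-03-21
item=S: actual_date=NULL, scheduled_date=NULL, requested_date=2024-02-03 → 2024-02-03
item=T: actual_date=NULL, scheduled_date=2024-07-21 → 2024-07-21
item=W: actual_date=NULL, scheduled_date=NULL, requested_date=2024-03-21 → 2024-03-21
item=Y: actual_date=NULL, scheduled_date=NULL, requested_date=2024-03-03 → 2024-03-03
item=Z: actual_date=NULL, scheduled_date=2024-11-08 → 2024-11-08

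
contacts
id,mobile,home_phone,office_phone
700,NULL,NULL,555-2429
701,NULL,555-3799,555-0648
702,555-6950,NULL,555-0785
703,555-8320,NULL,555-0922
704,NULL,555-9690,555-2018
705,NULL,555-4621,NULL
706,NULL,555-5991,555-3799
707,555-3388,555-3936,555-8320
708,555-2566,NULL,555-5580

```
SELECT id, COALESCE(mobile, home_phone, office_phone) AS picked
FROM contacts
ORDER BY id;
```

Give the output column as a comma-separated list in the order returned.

id=700: mobile=NULL, home_phone=NULL, office_phone=555-2429 → 555-2429
id=701: mobile=NULL, home_phone=555-3799 → 555-3799
id=702: mobile=555-6950 → 555-6950
id=703: mobile=555-8320 → 555-8320
id=704: mobile=NULL, home_phone=555-9690 → 555-9690
id=705: mobile=NULL, home_phone=555-4621 → 555-4621
id=706: mobile=NULL, home_phone=555-5991 → 555-5991
id=707: mobile=555-3388 → 555-3388
id=708: mobile=555-2566 → 555-2566

555-2429, 555-3799, 555-6950, 555-8320, 555-9690, 555-4621, 555-5991, 555-3388, 555-2566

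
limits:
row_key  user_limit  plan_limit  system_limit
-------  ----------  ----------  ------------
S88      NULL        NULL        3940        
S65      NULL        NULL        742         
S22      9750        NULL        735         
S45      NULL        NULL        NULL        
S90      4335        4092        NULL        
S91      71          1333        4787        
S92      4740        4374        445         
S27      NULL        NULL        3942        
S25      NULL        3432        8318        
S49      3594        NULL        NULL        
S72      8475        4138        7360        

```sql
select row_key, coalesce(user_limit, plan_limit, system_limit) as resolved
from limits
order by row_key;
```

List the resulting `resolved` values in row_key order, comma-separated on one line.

row_key=S22: user_limit=9750 → 9750
row_key=S25: user_limit=NULL, plan_limit=3432 → 3432
row_key=S27: user_limit=NULL, plan_limit=NULL, system_limit=3942 → 3942
row_key=S45: user_limit=NULL, plan_limit=NULL, system_limit=NULL (all NULL) → NULL
row_key=S49: user_limit=3594 → 3594
row_key=S65: user_limit=NULL, plan_limit=NULL, system_limit=742 → 742
row_key=S72: user_limit=8475 → 8475
row_key=S88: user_limit=NULL, plan_limit=NULL, system_limit=3940 → 3940
row_key=S90: user_limit=4335 → 4335
row_key=S91: user_limit=71 → 71
row_key=S92: user_limit=4740 → 4740

9750, 3432, 3942, NULL, 3594, 742, 8475, 3940, 4335, 71, 4740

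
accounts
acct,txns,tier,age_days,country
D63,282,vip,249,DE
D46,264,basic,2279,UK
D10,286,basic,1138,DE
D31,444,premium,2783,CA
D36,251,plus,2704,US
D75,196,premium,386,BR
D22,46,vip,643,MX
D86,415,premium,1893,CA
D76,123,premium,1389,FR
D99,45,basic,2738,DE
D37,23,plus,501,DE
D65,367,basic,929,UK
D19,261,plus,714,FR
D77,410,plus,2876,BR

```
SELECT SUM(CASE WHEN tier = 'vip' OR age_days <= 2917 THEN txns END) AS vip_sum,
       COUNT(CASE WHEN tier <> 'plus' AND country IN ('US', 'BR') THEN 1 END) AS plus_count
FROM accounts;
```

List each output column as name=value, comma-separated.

vip_sum=3413, plus_count=1

[vip_sum: tier = 'vip' OR age_days <= 2917]
acct=D63: ✓ → 282
acct=D46: ✓ → 264
acct=D10: ✓ → 286
acct=D31: ✓ → 444
acct=D36: ✓ → 251
acct=D75: ✓ → 196
acct=D22: ✓ → 46
acct=D86: ✓ → 415
acct=D76: ✓ → 123
acct=D99: ✓ → 45
acct=D37: ✓ → 23
acct=D65: ✓ → 367
acct=D19: ✓ → 261
acct=D77: ✓ → 410
vip_sum = 282 + 264 + 286 + 444 + 251 + 196 + 46 + 415 + 123 + 45 + 23 + 367 + 261 + 410 = 3413
—
[plus_count: tier <> 'plus' AND country IN ('US', 'BR')]
acct=D63: ✗
acct=D46: ✗
acct=D10: ✗
acct=D31: ✗
acct=D36: ✗
acct=D75: ✓ → 1
acct=D22: ✗
acct=D86: ✗
acct=D76: ✗
acct=D99: ✗
acct=D37: ✗
acct=D65: ✗
acct=D19: ✗
acct=D77: ✗
plus_count = COUNT(1) = 1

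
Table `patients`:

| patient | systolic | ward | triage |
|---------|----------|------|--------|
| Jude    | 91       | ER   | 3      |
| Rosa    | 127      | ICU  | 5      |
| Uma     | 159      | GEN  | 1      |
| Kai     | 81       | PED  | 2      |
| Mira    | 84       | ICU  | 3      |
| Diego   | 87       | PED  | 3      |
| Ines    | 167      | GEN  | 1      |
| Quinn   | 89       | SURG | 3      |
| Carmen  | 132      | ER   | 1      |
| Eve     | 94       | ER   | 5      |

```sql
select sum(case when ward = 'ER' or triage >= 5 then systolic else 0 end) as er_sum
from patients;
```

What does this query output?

patient=Jude: ✓ → 91
patient=Rosa: ✓ → 127
patient=Uma: ✗
patient=Kai: ✗
patient=Mira: ✗
patient=Diego: ✗
patient=Ines: ✗
patient=Quinn: ✗
patient=Carmen: ✓ → 132
patient=Eve: ✓ → 94
er_sum = 91 + 127 + 132 + 94 = 444

444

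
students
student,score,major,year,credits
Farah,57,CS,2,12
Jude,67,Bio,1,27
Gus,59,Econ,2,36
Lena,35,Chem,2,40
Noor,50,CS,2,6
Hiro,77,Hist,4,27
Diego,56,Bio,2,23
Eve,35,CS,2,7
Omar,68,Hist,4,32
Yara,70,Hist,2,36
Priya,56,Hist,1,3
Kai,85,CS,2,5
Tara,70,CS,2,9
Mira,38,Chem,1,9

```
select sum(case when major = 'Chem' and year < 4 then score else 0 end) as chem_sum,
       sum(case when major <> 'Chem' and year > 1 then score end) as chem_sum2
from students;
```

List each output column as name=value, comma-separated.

[chem_sum: major = 'Chem' and year < 4]
student=Farah: ✗
student=Jude: ✗
student=Gus: ✗
student=Lena: ✓ → 35
student=Noor: ✗
student=Hiro: ✗
student=Diego: ✗
student=Eve: ✗
student=Omar: ✗
student=Yara: ✗
student=Priya: ✗
student=Kai: ✗
student=Tara: ✗
student=Mira: ✓ → 38
chem_sum = 35 + 38 = 73
—
[chem_sum2: major <> 'Chem' and year > 1]
student=Farah: ✓ → 57
student=Jude: ✗
student=Gus: ✓ → 59
student=Lena: ✗
student=Noor: ✓ → 50
student=Hiro: ✓ → 77
student=Diego: ✓ → 56
student=Eve: ✓ → 35
student=Omar: ✓ → 68
student=Yara: ✓ → 70
student=Priya: ✗
student=Kai: ✓ → 85
student=Tara: ✓ → 70
student=Mira: ✗
chem_sum2 = 57 + 59 + 50 + 77 + 56 + 35 + 68 + 70 + 85 + 70 = 627

chem_sum=73, chem_sum2=627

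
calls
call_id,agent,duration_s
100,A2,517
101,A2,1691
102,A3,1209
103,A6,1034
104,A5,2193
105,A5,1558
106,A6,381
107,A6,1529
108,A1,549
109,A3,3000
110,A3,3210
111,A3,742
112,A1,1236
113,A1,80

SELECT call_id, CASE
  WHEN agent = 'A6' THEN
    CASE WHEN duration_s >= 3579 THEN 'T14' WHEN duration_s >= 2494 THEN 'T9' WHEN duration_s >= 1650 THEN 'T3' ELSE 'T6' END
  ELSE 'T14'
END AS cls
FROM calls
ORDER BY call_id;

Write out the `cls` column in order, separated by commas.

call_id=100: agent='A2' → outer ELSE → T14
call_id=101: agent='A2' → outer ELSE → T14
call_id=102: agent='A3' → outer ELSE → T14
call_id=103: agent='A6' → inner[ELSE] → T6
call_id=104: agent='A5' → outer ELSE → T14
call_id=105: agent='A5' → outer ELSE → T14
call_id=106: agent='A6' → inner[ELSE] → T6
call_id=107: agent='A6' → inner[ELSE] → T6
call_id=108: agent='A1' → outer ELSE → T14
call_id=109: agent='A3' → outer ELSE → T14
call_id=110: agent='A3' → outer ELSE → T14
call_id=111: agent='A3' → outer ELSE → T14
call_id=112: agent='A1' → outer ELSE → T14
call_id=113: agent='A1' → outer ELSE → T14

T14, T14, T14, T6, T14, T14, T6, T6, T14, T14, T14, T14, T14, T14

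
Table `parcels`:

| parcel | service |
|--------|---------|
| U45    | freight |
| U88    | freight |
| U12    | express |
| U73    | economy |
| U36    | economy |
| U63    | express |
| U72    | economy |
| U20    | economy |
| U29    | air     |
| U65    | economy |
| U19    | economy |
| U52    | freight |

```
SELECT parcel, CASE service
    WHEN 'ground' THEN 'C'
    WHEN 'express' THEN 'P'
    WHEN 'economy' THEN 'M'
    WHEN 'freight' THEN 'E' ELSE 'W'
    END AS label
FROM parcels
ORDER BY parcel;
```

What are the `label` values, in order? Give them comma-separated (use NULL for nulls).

P, M, M, W, M, E, E, P, M, M, M, E

parcel=U12: service='express' → P
parcel=U19: service='economy' → M
parcel=U20: service='economy' → M
parcel=U29: ELSE → W
parcel=U36: service='economy' → M
parcel=U45: service='freight' → E
parcel=U52: service='freight' → E
parcel=U63: service='express' → P
parcel=U65: service='economy' → M
parcel=U72: service='economy' → M
parcel=U73: service='economy' → M
parcel=U88: service='freight' → E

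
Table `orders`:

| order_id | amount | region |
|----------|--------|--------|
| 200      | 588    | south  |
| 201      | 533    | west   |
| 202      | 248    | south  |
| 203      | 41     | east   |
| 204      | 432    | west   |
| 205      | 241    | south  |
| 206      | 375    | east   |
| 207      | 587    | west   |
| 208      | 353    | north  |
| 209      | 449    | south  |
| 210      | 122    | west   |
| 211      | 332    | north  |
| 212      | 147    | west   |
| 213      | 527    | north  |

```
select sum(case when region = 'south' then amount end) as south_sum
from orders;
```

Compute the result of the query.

order_id=200: ✓ → 588
order_id=201: ✗
order_id=202: ✓ → 248
order_id=203: ✗
order_id=204: ✗
order_id=205: ✓ → 241
order_id=206: ✗
order_id=207: ✗
order_id=208: ✗
order_id=209: ✓ → 449
order_id=210: ✗
order_id=211: ✗
order_id=212: ✗
order_id=213: ✗
south_sum = 588 + 248 + 241 + 449 = 1526

1526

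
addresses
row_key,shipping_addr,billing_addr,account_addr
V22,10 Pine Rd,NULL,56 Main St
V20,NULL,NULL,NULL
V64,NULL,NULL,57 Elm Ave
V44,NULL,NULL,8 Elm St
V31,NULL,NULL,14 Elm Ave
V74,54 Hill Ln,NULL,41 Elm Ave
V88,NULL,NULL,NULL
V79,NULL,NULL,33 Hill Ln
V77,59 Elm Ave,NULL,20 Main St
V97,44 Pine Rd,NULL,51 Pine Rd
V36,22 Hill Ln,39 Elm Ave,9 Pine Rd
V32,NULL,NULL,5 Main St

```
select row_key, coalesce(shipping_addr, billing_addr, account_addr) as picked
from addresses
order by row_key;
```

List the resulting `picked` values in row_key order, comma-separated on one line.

row_key=V20: shipping_addr=NULL, billing_addr=NULL, account_addr=NULL (all NULL) → NULL
row_key=V22: shipping_addr=10 Pine Rd → 10 Pine Rd
row_key=V31: shipping_addr=NULL, billing_addr=NULL, account_addr=14 Elm Ave → 14 Elm Ave
row_key=V32: shipping_addr=NULL, billing_addr=NULL, account_addr=5 Main St → 5 Main St
row_key=V36: shipping_addr=22 Hill Ln → 22 Hill Ln
row_key=V44: shipping_addr=NULL, billing_addr=NULL, account_addr=8 Elm St → 8 Elm St
row_key=V64: shipping_addr=NULL, billing_addr=NULL, account_addr=57 Elm Ave → 57 Elm Ave
row_key=V74: shipping_addr=54 Hill Ln → 54 Hill Ln
row_key=V77: shipping_addr=59 Elm Ave → 59 Elm Ave
row_key=V79: shipping_addr=NULL, billing_addr=NULL, account_addr=33 Hill Ln → 33 Hill Ln
row_key=V88: shipping_addr=NULL, billing_addr=NULL, account_addr=NULL (all NULL) → NULL
row_key=V97: shipping_addr=44 Pine Rd → 44 Pine Rd

NULL, 10 Pine Rd, 14 Elm Ave, 5 Main St, 22 Hill Ln, 8 Elm St, 57 Elm Ave, 54 Hill Ln, 59 Elm Ave, 33 Hill Ln, NULL, 44 Pine Rd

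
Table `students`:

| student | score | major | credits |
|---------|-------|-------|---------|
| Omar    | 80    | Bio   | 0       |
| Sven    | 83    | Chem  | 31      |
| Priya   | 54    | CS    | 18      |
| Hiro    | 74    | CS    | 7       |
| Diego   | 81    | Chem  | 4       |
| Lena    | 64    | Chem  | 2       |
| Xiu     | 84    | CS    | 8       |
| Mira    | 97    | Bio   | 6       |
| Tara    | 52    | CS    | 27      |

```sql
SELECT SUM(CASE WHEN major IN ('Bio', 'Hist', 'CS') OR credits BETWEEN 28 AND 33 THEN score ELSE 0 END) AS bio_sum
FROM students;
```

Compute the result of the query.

524

student=Omar: ✓ → 80
student=Sven: ✓ → 83
student=Priya: ✓ → 54
student=Hiro: ✓ → 74
student=Diego: ✗
student=Lena: ✗
student=Xiu: ✓ → 84
student=Mira: ✓ → 97
student=Tara: ✓ → 52
bio_sum = 80 + 83 + 54 + 74 + 84 + 97 + 52 = 524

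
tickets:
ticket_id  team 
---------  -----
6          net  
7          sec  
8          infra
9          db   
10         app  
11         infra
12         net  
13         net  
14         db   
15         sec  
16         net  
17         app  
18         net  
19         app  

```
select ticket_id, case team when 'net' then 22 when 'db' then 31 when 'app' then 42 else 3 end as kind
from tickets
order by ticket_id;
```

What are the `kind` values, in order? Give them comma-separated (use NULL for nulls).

22, 3, 3, 31, 42, 3, 22, 22, 31, 3, 22, 42, 22, 42

ticket_id=6: team='net' → 22
ticket_id=7: ELSE → 3
ticket_id=8: ELSE → 3
ticket_id=9: team='db' → 31
ticket_id=10: team='app' → 42
ticket_id=11: ELSE → 3
ticket_id=12: team='net' → 22
ticket_id=13: team='net' → 22
ticket_id=14: team='db' → 31
ticket_id=15: ELSE → 3
ticket_id=16: team='net' → 22
ticket_id=17: team='app' → 42
ticket_id=18: team='net' → 22
ticket_id=19: team='app' → 42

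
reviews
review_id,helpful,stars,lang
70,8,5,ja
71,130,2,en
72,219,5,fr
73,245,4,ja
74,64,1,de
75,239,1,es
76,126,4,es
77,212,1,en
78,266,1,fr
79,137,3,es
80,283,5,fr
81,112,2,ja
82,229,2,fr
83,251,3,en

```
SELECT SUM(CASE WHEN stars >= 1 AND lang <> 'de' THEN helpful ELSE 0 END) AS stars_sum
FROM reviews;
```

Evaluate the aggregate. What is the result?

review_id=70: ✓ → 8
review_id=71: ✓ → 130
review_id=72: ✓ → 219
review_id=73: ✓ → 245
review_id=74: ✗
review_id=75: ✓ → 239
review_id=76: ✓ → 126
review_id=77: ✓ → 212
review_id=78: ✓ → 266
review_id=79: ✓ → 137
review_id=80: ✓ → 283
review_id=81: ✓ → 112
review_id=82: ✓ → 229
review_id=83: ✓ → 251
stars_sum = 8 + 130 + 219 + 245 + 239 + 126 + 212 + 266 + 137 + 283 + 112 + 229 + 251 = 2457

2457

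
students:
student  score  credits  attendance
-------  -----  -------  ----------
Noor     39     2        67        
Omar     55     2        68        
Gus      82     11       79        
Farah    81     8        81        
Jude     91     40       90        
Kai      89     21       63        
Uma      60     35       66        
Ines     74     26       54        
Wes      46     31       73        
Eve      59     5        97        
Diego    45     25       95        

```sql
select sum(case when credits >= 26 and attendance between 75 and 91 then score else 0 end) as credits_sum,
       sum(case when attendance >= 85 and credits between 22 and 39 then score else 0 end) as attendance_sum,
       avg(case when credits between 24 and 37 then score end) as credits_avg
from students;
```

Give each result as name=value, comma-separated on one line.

credits_sum=91, attendance_sum=45, credits_avg=56.25

[credits_sum: credits >= 26 and attendance between 75 and 91]
student=Noor: ✗
student=Omar: ✗
student=Gus: ✗
student=Farah: ✗
student=Jude: ✓ → 91
student=Kai: ✗
student=Uma: ✗
student=Ines: ✗
student=Wes: ✗
student=Eve: ✗
student=Diego: ✗
credits_sum = 91
—
[attendance_sum: attendance >= 85 and credits between 22 and 39]
student=Noor: ✗
student=Omar: ✗
student=Gus: ✗
student=Farah: ✗
student=Jude: ✗
student=Kai: ✗
student=Uma: ✗
student=Ines: ✗
student=Wes: ✗
student=Eve: ✗
student=Diego: ✓ → 45
attendance_sum = 45
—
[credits_avg: credits between 24 and 37]
student=Noor: ✗
student=Omar: ✗
student=Gus: ✗
student=Farah: ✗
student=Jude: ✗
student=Kai: ✗
student=Uma: ✓ → 60
student=Ines: ✓ → 74
student=Wes: ✓ → 46
student=Eve: ✗
student=Diego: ✓ → 45
credits_avg = (60 + 74 + 46 + 45) / 4 = 56.25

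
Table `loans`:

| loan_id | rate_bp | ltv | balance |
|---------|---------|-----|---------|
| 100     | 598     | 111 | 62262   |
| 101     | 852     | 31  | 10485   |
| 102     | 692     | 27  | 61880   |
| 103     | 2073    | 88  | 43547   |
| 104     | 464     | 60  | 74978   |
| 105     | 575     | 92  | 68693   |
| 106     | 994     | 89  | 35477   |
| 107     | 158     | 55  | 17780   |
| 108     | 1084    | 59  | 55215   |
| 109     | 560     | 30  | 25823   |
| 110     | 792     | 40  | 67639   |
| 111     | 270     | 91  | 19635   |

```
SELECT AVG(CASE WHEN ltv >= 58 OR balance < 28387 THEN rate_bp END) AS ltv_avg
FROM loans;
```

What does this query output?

762.8

loan_id=100: ✓ → 598
loan_id=101: ✓ → 852
loan_id=102: ✗
loan_id=103: ✓ → 2073
loan_id=104: ✓ → 464
loan_id=105: ✓ → 575
loan_id=106: ✓ → 994
loan_id=107: ✓ → 158
loan_id=108: ✓ → 1084
loan_id=109: ✓ → 560
loan_id=110: ✗
loan_id=111: ✓ → 270
ltv_avg = (598 + 852 + 2073 + 464 + 575 + 994 + 158 + 1084 + 560 + 270) / 10 = 762.8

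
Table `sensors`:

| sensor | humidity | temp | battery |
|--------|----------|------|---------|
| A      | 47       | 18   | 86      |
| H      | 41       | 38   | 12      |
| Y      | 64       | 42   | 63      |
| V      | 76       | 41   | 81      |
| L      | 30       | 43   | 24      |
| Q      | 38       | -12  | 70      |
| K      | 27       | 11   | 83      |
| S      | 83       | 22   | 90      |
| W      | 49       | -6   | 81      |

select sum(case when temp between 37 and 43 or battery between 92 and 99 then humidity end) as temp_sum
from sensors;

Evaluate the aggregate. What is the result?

211

sensor=A: ✗
sensor=H: ✓ → 41
sensor=Y: ✓ → 64
sensor=V: ✓ → 76
sensor=L: ✓ → 30
sensor=Q: ✗
sensor=K: ✗
sensor=S: ✗
sensor=W: ✗
temp_sum = 41 + 64 + 76 + 30 = 211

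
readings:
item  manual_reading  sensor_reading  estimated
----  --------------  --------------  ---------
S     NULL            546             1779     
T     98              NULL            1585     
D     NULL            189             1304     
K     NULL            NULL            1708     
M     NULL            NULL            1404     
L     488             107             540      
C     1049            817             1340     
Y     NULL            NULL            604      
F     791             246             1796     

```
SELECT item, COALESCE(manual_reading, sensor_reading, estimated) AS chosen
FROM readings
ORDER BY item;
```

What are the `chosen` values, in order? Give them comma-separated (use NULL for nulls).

1049, 189, 791, 1708, 488, 1404, 546, 98, 604

item=C: manual_reading=1049 → 1049
item=D: manual_reading=NULL, sensor_reading=189 → 189
item=F: manual_reading=791 → 791
item=K: manual_reading=NULL, sensor_reading=NULL, estimated=1708 → 1708
item=L: manual_reading=488 → 488
item=M: manual_reading=NULL, sensor_reading=NULL, estimated=1404 → 1404
item=S: manual_reading=NULL, sensor_reading=546 → 546
item=T: manual_reading=98 → 98
item=Y: manual_reading=NULL, sensor_reading=NULL, estimated=604 → 604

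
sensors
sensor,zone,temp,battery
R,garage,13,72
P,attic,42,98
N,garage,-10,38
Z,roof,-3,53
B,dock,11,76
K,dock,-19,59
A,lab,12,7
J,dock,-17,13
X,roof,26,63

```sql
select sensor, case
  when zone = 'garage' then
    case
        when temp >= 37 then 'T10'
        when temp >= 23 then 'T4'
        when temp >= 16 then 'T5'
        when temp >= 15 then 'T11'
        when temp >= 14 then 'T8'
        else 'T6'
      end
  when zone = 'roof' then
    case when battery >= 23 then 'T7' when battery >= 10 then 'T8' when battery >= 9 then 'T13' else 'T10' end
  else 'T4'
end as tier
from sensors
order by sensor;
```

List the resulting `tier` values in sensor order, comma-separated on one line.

sensor=A: zone='lab' → outer ELSE → T4
sensor=B: zone='dock' → outer ELSE → T4
sensor=J: zone='dock' → outer ELSE → T4
sensor=K: zone='dock' → outer ELSE → T4
sensor=N: zone='garage' → inner[ELSE] → T6
sensor=P: zone='attic' → outer ELSE → T4
sensor=R: zone='garage' → inner[ELSE] → T6
sensor=X: zone='roof' → inner[battery >= 23] → T7
sensor=Z: zone='roof' → inner[battery >= 23] → T7

T4, T4, T4, T4, T6, T4, T6, T7, T7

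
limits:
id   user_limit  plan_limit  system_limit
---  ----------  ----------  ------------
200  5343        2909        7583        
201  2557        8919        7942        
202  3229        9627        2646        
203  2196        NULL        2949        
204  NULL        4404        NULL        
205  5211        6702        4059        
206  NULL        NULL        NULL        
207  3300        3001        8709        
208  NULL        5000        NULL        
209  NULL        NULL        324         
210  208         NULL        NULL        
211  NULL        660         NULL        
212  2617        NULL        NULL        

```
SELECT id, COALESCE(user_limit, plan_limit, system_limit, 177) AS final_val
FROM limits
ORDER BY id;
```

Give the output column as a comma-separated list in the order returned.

5343, 2557, 3229, 2196, 4404, 5211, 177, 3300, 5000, 324, 208, 660, 2617

id=200: user_limit=5343 → 5343
id=201: user_limit=2557 → 2557
id=202: user_limit=3229 → 3229
id=203: user_limit=2196 → 2196
id=204: user_limit=NULL, plan_limit=4404 → 4404
id=205: user_limit=5211 → 5211
id=206: user_limit=NULL, plan_limit=NULL, system_limit=NULL, → literal 177 → 177
id=207: user_limit=3300 → 3300
id=208: user_limit=NULL, plan_limit=5000 → 5000
id=209: user_limit=NULL, plan_limit=NULL, system_limit=324 → 324
id=210: user_limit=208 → 208
id=211: user_limit=NULL, plan_limit=660 → 660
id=212: user_limit=2617 → 2617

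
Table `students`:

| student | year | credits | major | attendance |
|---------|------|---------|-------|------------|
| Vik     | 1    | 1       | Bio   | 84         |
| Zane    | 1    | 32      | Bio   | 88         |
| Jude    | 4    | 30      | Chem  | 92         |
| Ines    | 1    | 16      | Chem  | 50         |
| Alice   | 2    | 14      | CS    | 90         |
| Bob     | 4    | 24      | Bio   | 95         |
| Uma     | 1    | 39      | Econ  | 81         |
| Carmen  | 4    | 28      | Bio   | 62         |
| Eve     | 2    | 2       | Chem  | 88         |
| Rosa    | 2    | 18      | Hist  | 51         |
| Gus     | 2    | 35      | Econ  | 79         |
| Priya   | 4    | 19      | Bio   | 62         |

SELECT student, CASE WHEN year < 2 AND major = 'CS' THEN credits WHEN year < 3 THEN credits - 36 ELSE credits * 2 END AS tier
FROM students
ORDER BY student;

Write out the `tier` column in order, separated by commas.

-22, 48, 56, -34, -1, -20, 60, 38, -18, 3, -35, -4

student=Alice: year < 3 → -22
student=Bob: ELSE → 48
student=Carmen: ELSE → 56
student=Eve: year < 3 → -34
student=Gus: year < 3 → -1
student=Ines: year < 3 → -20
student=Jude: ELSE → 60
student=Priya: ELSE → 38
student=Rosa: year < 3 → -18
student=Uma: year < 3 → 3
student=Vik: year < 3 → -35
student=Zane: year < 3 → -4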